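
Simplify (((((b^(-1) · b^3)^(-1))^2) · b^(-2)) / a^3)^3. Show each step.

a^(-9)b^(-18)

(((((b^(-1) · b^3)^(-1))^2) · b^(-2)) / a^3)^3
= (((((b^(-1) · b^3)^(-1))^2) · b^(-2))^3) / ((a^3)^3)    [power of a quotient]
= (((((b^(-1) · b^3)^(-1))^2)^3) · ((b^(-2))^3)) / ((a^3)^3)    [power of a product]
= ((((b^(-1) · b^3)^(-1))^6) · ((b^(-2))^3)) / ((a^3)^3)    [power of a power]
= (((b^(-1) · b^3)^(-6)) · ((b^(-2))^3)) / ((a^3)^3)    [power of a power]
= ((((b^(-1))^(-6)) · ((b^3)^(-6))) · ((b^(-2))^3)) / ((a^3)^3)    [power of a product]
= ((b^6 · ((b^3)^(-6))) · ((b^(-2))^3)) / ((a^3)^3)    [power of a power]
= ((b^6 · b^(-18)) · ((b^(-2))^3)) / ((a^3)^3)    [power of a power]
= (b^(-12) · ((b^(-2))^3)) / ((a^3)^3)    [product of powers]
= (b^(-12) · b^(-6)) / ((a^3)^3)    [power of a power]
= b^(-18) / ((a^3)^3)    [product of powers]
= b^(-18) / a^9    [power of a power]
= a^(-9)b^(-18)    [quotient of powers]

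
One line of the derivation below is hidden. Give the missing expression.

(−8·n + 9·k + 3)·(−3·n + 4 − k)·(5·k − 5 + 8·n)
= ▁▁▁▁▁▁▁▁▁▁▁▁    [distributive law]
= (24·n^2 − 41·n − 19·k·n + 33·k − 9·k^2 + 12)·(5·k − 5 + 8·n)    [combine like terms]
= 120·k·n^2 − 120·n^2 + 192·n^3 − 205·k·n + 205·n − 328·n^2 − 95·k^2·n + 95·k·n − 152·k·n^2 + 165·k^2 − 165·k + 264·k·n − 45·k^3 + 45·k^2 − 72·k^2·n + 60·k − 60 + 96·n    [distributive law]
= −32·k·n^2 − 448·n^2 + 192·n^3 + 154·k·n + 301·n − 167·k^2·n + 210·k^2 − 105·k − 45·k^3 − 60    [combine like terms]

Applying distributive law to the line above:

(24·n^2 − 32·n + 8·k·n − 27·k·n + 36·k − 9·k^2 − 9·n + 12 − 3·k)·(5·k − 5 + 8·n)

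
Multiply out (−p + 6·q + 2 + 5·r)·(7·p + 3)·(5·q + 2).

(−p + 6·q + 2 + 5·r)·(7·p + 3)·(5·q + 2)
= (−7·p^2 − 3·p + 42·p·q + 18·q + 14·p + 6 + 35·p·r + 15·r)·(5·q + 2)    [distributive law]
= (−7·p^2 + 11·p + 42·p·q + 18·q + 6 + 35·p·r + 15·r)·(5·q + 2)    [combine like terms]
= −35·p^2·q − 14·p^2 + 55·p·q + 22·p + 210·p·q^2 + 84·p·q + 90·q^2 + 36·q + 30·q + 12 + 175·p·q·r + 70·p·r + 75·q·r + 30·r    [distributive law]
= −35·p^2·q − 14·p^2 + 139·p·q + 22·p + 210·p·q^2 + 90·q^2 + 66·q + 12 + 175·p·q·r + 70·p·r + 75·q·r + 30·r    [combine like terms]

−35·p^2·q − 14·p^2 + 139·p·q + 22·p + 210·p·q^2 + 90·q^2 + 66·q + 12 + 175·p·q·r + 70·p·r + 75·q·r + 30·r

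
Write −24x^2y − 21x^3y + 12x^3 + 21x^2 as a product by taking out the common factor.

3x^2(−8y − 7xy + 4x + 7)

−24x^2y − 21x^3y + 12x^3 + 21x^2
= 3(−8x^2y − 7x^3y + 4x^3 + 7x^2)    [factor out 3]
= 3x^2(−8y − 7xy + 4x + 7)    [factor out x^2]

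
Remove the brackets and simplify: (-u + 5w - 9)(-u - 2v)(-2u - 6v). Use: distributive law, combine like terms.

-2u^3 - 10u^2v - 12uv^2 + 10u^2w + 50uvw + 60v^2w - 18u^2 - 90uv - 108v^2

(-u + 5w - 9)(-u - 2v)(-2u - 6v)
= (u^2 + 2uv - 5uw - 10vw + 9u + 18v)(-2u - 6v)    [distributive law]
= -2u^3 - 6u^2v - 4u^2v - 12uv^2 + 10u^2w + 30uvw + 20uvw + 60v^2w - 18u^2 - 54uv - 36uv - 108v^2    [distributive law]
= -2u^3 - 10u^2v - 12uv^2 + 10u^2w + 50uvw + 60v^2w - 18u^2 - 90uv - 108v^2    [combine like terms]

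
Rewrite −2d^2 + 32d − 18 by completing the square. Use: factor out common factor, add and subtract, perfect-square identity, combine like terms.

−2d^2 + 32d − 18
= −2(d^2 − 16d) − 18    [factor out -2 from the d-terms]
= −2(d^2 − 16d + 64 − 64) − 18    [add and subtract 64 inside the bracket]
= −2(d − 8)^2 + 128 − 18    [perfect-square identity]
= −2(d − 8)^2 + 110    [combine constants]

−2(d − 8)^2 + 110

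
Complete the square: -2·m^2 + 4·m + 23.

-2·m^2 + 4·m + 23
= -2(m^2 - 2·m) + 23    [factor out -2 from the m-terms]
= -2(m^2 - 2·m + 1 - 1) + 23    [add and subtract 1 inside the bracket]
= -2(m - 1)^2 + 2 + 23    [perfect-square identity]
= -2(m - 1)^2 + 25    [combine constants]

-2(m - 1)^2 + 25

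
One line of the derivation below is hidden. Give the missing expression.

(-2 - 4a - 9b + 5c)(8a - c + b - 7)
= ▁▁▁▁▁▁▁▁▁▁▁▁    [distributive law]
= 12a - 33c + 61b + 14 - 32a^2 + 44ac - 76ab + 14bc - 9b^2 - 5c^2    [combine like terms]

By distributive law:

-16a + 2c - 2b + 14 - 32a^2 + 4ac - 4ab + 28a - 72ab + 9bc - 9b^2 + 63b + 40ac - 5c^2 + 5bc - 35c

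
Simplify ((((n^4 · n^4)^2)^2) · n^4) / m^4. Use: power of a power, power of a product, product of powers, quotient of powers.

m^(-4)·n^36

((((n^4 · n^4)^2)^2) · n^4) / m^4
= (((n^4 · n^4)^4) · n^4) / m^4    [power of a power]
= ((((n^4)^4) · ((n^4)^4)) · n^4) / m^4    [power of a product]
= ((n^16 · ((n^4)^4)) · n^4) / m^4    [power of a power]
= ((n^16 · n^16) · n^4) / m^4    [power of a power]
= (n^32 · n^4) / m^4    [product of powers]
= n^36 / m^4    [product of powers]
= m^(-4)·n^36    [quotient of powers]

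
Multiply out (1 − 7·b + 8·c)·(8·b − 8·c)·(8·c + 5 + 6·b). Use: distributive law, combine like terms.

(1 − 7·b + 8·c)·(8·b − 8·c)·(8·c + 5 + 6·b)
= (8·b − 8·c − 56·b^2 + 56·b·c + 64·b·c − 64·c^2)·(8·c + 5 + 6·b)    [distributive law]
= (8·b − 8·c − 56·b^2 + 120·b·c − 64·c^2)·(8·c + 5 + 6·b)    [combine like terms]
= 64·b·c + 40·b + 48·b^2 − 64·c^2 − 40·c − 48·b·c − 448·b^2·c − 280·b^2 − 336·b^3 + 960·b·c^2 + 600·b·c + 720·b^2·c − 512·c^3 − 320·c^2 − 384·b·c^2    [distributive law]
= 616·b·c + 40·b − 232·b^2 − 384·c^2 − 40·c + 272·b^2·c − 336·b^3 + 576·b·c^2 − 512·c^3    [combine like terms]

616·b·c + 40·b − 232·b^2 − 384·c^2 − 40·c + 272·b^2·c − 336·b^3 + 576·b·c^2 − 512·c^3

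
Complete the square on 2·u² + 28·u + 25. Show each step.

2(u + 7)² − 73

2·u² + 28·u + 25
= 2(u² + 14·u) + 25    [factor out 2 from the u-terms]
= 2(u² + 14·u + 49 − 49) + 25    [add and subtract 49 inside the bracket]
= 2(u + 7)² − 98 + 25    [perfect-square identity]
= 2(u + 7)² − 73    [combine constants]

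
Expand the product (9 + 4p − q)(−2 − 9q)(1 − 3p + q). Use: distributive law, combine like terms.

−18 + 46p − 97q + 193pq − 70q^2 + 24p^2 + 108p^2q − 63pq^2 + 9q^3

(9 + 4p − q)(−2 − 9q)(1 − 3p + q)
= (−18 − 81q − 8p − 36pq + 2q + 9q^2)(1 − 3p + q)    [distributive law]
= (−18 − 79q − 8p − 36pq + 9q^2)(1 − 3p + q)    [combine like terms]
= −18 + 54p − 18q − 79q + 237pq − 79q^2 − 8p + 24p^2 − 8pq − 36pq + 108p^2q − 36pq^2 + 9q^2 − 27pq^2 + 9q^3    [distributive law]
= −18 + 46p − 97q + 193pq − 70q^2 + 24p^2 + 108p^2q − 63pq^2 + 9q^3    [combine like terms]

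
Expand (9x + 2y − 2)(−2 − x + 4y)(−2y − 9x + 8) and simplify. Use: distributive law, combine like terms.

412xy + 72x² − 164x − 288x²y + 81x³ − 140xy² + 88y² − 104y − 16y³ + 32

(9x + 2y − 2)(−2 − x + 4y)(−2y − 9x + 8)
= (−18x − 9x² + 36xy − 4y − 2xy + 8y² + 4 + 2x − 8y)(−2y − 9x + 8)    [distributive law]
= (−16x − 9x² + 34xy − 12y + 8y² + 4)(−2y − 9x + 8)    [combine like terms]
= 32xy + 144x² − 128x + 18x²y + 81x³ − 72x² − 68xy² − 306x²y + 272xy + 24y² + 108xy − 96y − 16y³ − 72xy² + 64y² − 8y − 36x + 32    [distributive law]
= 412xy + 72x² − 164x − 288x²y + 81x³ − 140xy² + 88y² − 104y − 16y³ + 32    [combine like terms]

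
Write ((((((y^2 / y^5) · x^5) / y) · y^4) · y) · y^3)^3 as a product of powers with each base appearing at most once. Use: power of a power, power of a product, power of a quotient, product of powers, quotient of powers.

((((((y^2 / y^5) · x^5) / y) · y^4) · y) · y^3)^3
= ((((((y^2 / y^5) · x^5) / y) · y^4) · y)^3) · ((y^3)^3)    [power of a product]
= ((((((y^2 / y^5) · x^5) / y) · y^4)^3) · (y^3)) · ((y^3)^3)    [power of a product]
= ((((((y^2 / y^5) · x^5) / y)^3) · ((y^4)^3)) · (y^3)) · ((y^3)^3)    [power of a product]
= ((((((y^2 / y^5) · x^5)^3) / (y^3)) · ((y^4)^3)) · (y^3)) · ((y^3)^3)    [power of a quotient]
= ((((((y^2 / y^5)^3) · ((x^5)^3)) / (y^3)) · ((y^4)^3)) · (y^3)) · ((y^3)^3)    [power of a product]
= (((((((y^2)^3) / ((y^5)^3)) · ((x^5)^3)) / (y^3)) · ((y^4)^3)) · (y^3)) · ((y^3)^3)    [power of a quotient]
= (((((y^6 / ((y^5)^3)) · ((x^5)^3)) / (y^3)) · ((y^4)^3)) · (y^3)) · ((y^3)^3)    [power of a power]
= (((((y^6 / y^15) · ((x^5)^3)) / (y^3)) · ((y^4)^3)) · (y^3)) · ((y^3)^3)    [power of a power]
= ((((y^(-9) · ((x^5)^3)) / (y^3)) · ((y^4)^3)) · (y^3)) · ((y^3)^3)    [quotient of powers]
= ((((y^(-9) · x^15) / (y^3)) · ((y^4)^3)) · (y^3)) · ((y^3)^3)    [power of a power]
= ((((y^(-9) · x^15) / y^3) · y^12) · (y^3)) · ((y^3)^3)    [power of a power]
= ((((y^(-9) · x^15) / y^3) · y^12) · y^3) · y^9    [power of a power]
= x^15y^12    [quotient of powers; product of powers]

x^15y^12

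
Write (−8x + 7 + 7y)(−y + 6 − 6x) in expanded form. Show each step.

(−8x + 7 + 7y)(−y + 6 − 6x)
= 8xy − 48x + 48x^2 − 7y + 42 − 42x − 7y^2 + 42y − 42xy    [distributive law]
= −34xy − 90x + 48x^2 + 35y + 42 − 7y^2    [combine like terms]

−34xy − 90x + 48x^2 + 35y + 42 − 7y^2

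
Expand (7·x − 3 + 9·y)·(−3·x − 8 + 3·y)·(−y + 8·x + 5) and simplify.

−27·x^2·y − 168·x^3 − 481·x^2 − 631·x·y − 43·x + 222·x·y^2 − 429·y + 120 + 216·y^2 − 27·y^3

(7·x − 3 + 9·y)·(−3·x − 8 + 3·y)·(−y + 8·x + 5)
= (−21·x^2 − 56·x + 21·x·y + 9·x + 24 − 9·y − 27·x·y − 72·y + 27·y^2)·(−y + 8·x + 5)    [distributive law]
= (−21·x^2 − 47·x − 6·x·y + 24 − 81·y + 27·y^2)·(−y + 8·x + 5)    [combine like terms]
= 21·x^2·y − 168·x^3 − 105·x^2 + 47·x·y − 376·x^2 − 235·x + 6·x·y^2 − 48·x^2·y − 30·x·y − 24·y + 192·x + 120 + 81·y^2 − 648·x·y − 405·y − 27·y^3 + 216·x·y^2 + 135·y^2    [distributive law]
= −27·x^2·y − 168·x^3 − 481·x^2 − 631·x·y − 43·x + 222·x·y^2 − 429·y + 120 + 216·y^2 − 27·y^3    [combine like terms]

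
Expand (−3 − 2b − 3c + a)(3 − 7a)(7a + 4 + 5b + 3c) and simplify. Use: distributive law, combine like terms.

33a − 36 − 69b − 63c + 140a² + 134ab + 93ac − 30b² − 63bc + 63a²b + 70ab² + 147abc − 27c² + 126a²c + 63ac² − 49a³

(−3 − 2b − 3c + a)(3 − 7a)(7a + 4 + 5b + 3c)
= (−9 + 21a − 6b + 14ab − 9c + 21ac + 3a − 7a²)(7a + 4 + 5b + 3c)    [distributive law]
= (−9 + 24a − 6b + 14ab − 9c + 21ac − 7a²)(7a + 4 + 5b + 3c)    [combine like terms]
= −63a − 36 − 45b − 27c + 168a² + 96a + 120ab + 72ac − 42ab − 24b − 30b² − 18bc + 98a²b + 56ab + 70ab² + 42abc − 63ac − 36c − 45bc − 27c² + 147a²c + 84ac + 105abc + 63ac² − 49a³ − 28a² − 35a²b − 21a²c    [distributive law]
= 33a − 36 − 69b − 63c + 140a² + 134ab + 93ac − 30b² − 63bc + 63a²b + 70ab² + 147abc − 27c² + 126a²c + 63ac² − 49a³    [combine like terms]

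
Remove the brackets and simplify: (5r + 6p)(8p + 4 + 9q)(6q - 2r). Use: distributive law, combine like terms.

132pqr - 80pr² + 120qr - 40r² + 270q²r - 90qr² + 288p²q - 96p²r + 144pq - 48pr + 324pq²

(5r + 6p)(8p + 4 + 9q)(6q - 2r)
= (40pr + 20r + 45qr + 48p² + 24p + 54pq)(6q - 2r)    [distributive law]
= 240pqr - 80pr² + 120qr - 40r² + 270q²r - 90qr² + 288p²q - 96p²r + 144pq - 48pr + 324pq² - 108pqr    [distributive law]
= 132pqr - 80pr² + 120qr - 40r² + 270q²r - 90qr² + 288p²q - 96p²r + 144pq - 48pr + 324pq²    [combine like terms]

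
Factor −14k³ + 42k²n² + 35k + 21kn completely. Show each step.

7k(−2k² + 6kn² + 5 + 3n)

−14k³ + 42k²n² + 35k + 21kn
= 7(−2k³ + 6k²n² + 5k + 3kn)    [factor out 7]
= 7k(−2k² + 6kn² + 5 + 3n)    [factor out k]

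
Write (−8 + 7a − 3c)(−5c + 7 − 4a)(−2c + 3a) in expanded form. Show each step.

(−8 + 7a − 3c)(−5c + 7 − 4a)(−2c + 3a)
= (40c − 56 + 32a − 35ac + 49a − 28a² + 15c² − 21c + 12ac)(−2c + 3a)    [distributive law]
= (19c − 56 + 81a − 23ac − 28a² + 15c²)(−2c + 3a)    [combine like terms]
= −38c² + 57ac + 112c − 168a − 162ac + 243a² + 46ac² − 69a²c + 56a²c − 84a³ − 30c³ + 45ac²    [distributive law]
= −38c² − 105ac + 112c − 168a + 243a² + 91ac² − 13a²c − 84a³ − 30c³    [combine like terms]

−38c² − 105ac + 112c − 168a + 243a² + 91ac² − 13a²c − 84a³ − 30c³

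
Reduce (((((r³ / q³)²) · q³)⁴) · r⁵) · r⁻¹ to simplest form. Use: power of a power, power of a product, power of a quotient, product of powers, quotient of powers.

(((((r³ / q³)²) · q³)⁴) · r⁵) · r⁻¹
= (((((r³ / q³)²)⁴) · ((q³)⁴)) · r⁵) · r⁻¹    [power of a product]
= ((((r³ / q³)⁸) · ((q³)⁴)) · r⁵) · r⁻¹    [power of a power]
= (((((r³)⁸) / ((q³)⁸)) · ((q³)⁴)) · r⁵) · r⁻¹    [power of a quotient]
= (((r²⁴ / ((q³)⁸)) · ((q³)⁴)) · r⁵) · r⁻¹    [power of a power]
= (((r²⁴ / q²⁴) · ((q³)⁴)) · r⁵) · r⁻¹    [power of a power]
= (((r²⁴ / q²⁴) · q¹²) · r⁵) · r⁻¹    [power of a power]
= q⁻¹²r²⁸    [quotient of powers; product of powers]

q⁻¹²r²⁸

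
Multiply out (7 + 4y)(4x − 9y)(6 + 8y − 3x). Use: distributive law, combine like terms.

168x + 509xy − 84x² − 378y − 720y² + 236xy² − 48x²y − 288y³

(7 + 4y)(4x − 9y)(6 + 8y − 3x)
= (28x − 63y + 16xy − 36y²)(6 + 8y − 3x)    [distributive law]
= 168x + 224xy − 84x² − 378y − 504y² + 189xy + 96xy + 128xy² − 48x²y − 216y² − 288y³ + 108xy²    [distributive law]
= 168x + 509xy − 84x² − 378y − 720y² + 236xy² − 48x²y − 288y³    [combine like terms]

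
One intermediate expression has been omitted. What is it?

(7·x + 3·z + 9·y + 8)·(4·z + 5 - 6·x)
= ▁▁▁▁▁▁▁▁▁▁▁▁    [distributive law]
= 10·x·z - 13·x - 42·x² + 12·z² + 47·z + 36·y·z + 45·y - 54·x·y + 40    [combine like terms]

Applying distributive law to the line above:

28·x·z + 35·x - 42·x² + 12·z² + 15·z - 18·x·z + 36·y·z + 45·y - 54·x·y + 32·z + 40 - 48·x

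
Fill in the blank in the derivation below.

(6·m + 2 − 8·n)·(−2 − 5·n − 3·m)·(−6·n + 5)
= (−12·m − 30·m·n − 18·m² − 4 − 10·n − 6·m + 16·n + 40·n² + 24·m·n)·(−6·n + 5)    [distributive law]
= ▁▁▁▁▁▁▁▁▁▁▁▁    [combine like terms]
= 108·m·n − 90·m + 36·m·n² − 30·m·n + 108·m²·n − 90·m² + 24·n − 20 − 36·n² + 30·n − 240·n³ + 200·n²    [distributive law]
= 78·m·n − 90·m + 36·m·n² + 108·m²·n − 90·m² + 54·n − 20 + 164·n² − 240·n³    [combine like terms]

After combine like terms, the bracketed line is:

(−18·m − 6·m·n − 18·m² − 4 + 6·n + 40·n²)·(−6·n + 5)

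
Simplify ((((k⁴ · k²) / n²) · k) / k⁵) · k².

((((k⁴ · k²) / n²) · k) / k⁵) · k²
= (((k⁶ / n²) · k) / k⁵) · k²    [product of powers]
= k⁴n⁻²    [quotient of powers; product of powers]

k⁴n⁻²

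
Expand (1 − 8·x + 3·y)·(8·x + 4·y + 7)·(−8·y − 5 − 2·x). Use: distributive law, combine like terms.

(1 − 8·x + 3·y)·(8·x + 4·y + 7)·(−8·y − 5 − 2·x)
= (8·x + 4·y + 7 − 64·x^2 − 32·x·y − 56·x + 24·x·y + 12·y^2 + 21·y)·(−8·y − 5 − 2·x)    [distributive law]
= (−48·x + 25·y + 7 − 64·x^2 − 8·x·y + 12·y^2)·(−8·y − 5 − 2·x)    [combine like terms]
= 384·x·y + 240·x + 96·x^2 − 200·y^2 − 125·y − 50·x·y − 56·y − 35 − 14·x + 512·x^2·y + 320·x^2 + 128·x^3 + 64·x·y^2 + 40·x·y + 16·x^2·y − 96·y^3 − 60·y^2 − 24·x·y^2    [distributive law]
= 374·x·y + 226·x + 416·x^2 − 260·y^2 − 181·y − 35 + 528·x^2·y + 128·x^3 + 40·x·y^2 − 96·y^3    [combine like terms]

374·x·y + 226·x + 416·x^2 − 260·y^2 − 181·y − 35 + 528·x^2·y + 128·x^3 + 40·x·y^2 − 96·y^3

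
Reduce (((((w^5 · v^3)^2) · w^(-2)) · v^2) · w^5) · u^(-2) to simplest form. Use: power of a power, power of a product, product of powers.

(((((w^5 · v^3)^2) · w^(-2)) · v^2) · w^5) · u^(-2)
= ((((((w^5)^2) · ((v^3)^2)) · w^(-2)) · v^2) · w^5) · u^(-2)    [power of a product]
= ((((w^10 · ((v^3)^2)) · w^(-2)) · v^2) · w^5) · u^(-2)    [power of a power]
= ((((w^10 · v^6) · w^(-2)) · v^2) · w^5) · u^(-2)    [power of a power]
= u^(-2)v^8w^13    [product of powers]

u^(-2)v^8w^13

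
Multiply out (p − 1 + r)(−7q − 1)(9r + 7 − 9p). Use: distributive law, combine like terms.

(p − 1 + r)(−7q − 1)(9r + 7 − 9p)
= (−7pq − p + 7q + 1 − 7qr − r)(9r + 7 − 9p)    [distributive law]
= −63pqr − 49pq + 63p^2q − 9pr − 7p + 9p^2 + 63qr + 49q − 63pq + 9r + 7 − 9p − 63qr^2 − 49qr + 63pqr − 9r^2 − 7r + 9pr    [distributive law]
= −112pq + 63p^2q − 16p + 9p^2 + 14qr + 49q + 2r + 7 − 63qr^2 − 9r^2    [combine like terms]

−112pq + 63p^2q − 16p + 9p^2 + 14qr + 49q + 2r + 7 − 63qr^2 − 9r^2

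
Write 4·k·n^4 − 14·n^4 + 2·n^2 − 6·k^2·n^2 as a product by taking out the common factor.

2·n^2(2·k·n^2 − 7·n^2 + 1 − 3·k^2)

4·k·n^4 − 14·n^4 + 2·n^2 − 6·k^2·n^2
= 2(2·k·n^4 − 7·n^4 + n^2 − 3·k^2·n^2)    [factor out 2]
= 2·n^2(2·k·n^2 − 7·n^2 + 1 − 3·k^2)    [factor out n^2]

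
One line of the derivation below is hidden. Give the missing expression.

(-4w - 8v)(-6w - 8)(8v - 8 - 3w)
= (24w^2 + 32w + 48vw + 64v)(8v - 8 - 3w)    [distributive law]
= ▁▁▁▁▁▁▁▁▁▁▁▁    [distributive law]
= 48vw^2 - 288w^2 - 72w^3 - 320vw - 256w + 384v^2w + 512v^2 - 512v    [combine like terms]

By distributive law:

192vw^2 - 192w^2 - 72w^3 + 256vw - 256w - 96w^2 + 384v^2w - 384vw - 144vw^2 + 512v^2 - 512v - 192vw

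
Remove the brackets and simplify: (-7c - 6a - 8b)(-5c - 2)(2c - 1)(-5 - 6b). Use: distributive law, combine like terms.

-350c³ - 420bc³ + 35c² - 358bc² + 70c + 124bc - 300ac² - 360abc² + 30ac + 36abc + 60a + 72ab - 480b²c² + 48b²c + 80b + 96b²

(-7c - 6a - 8b)(-5c - 2)(2c - 1)(-5 - 6b)
= (35c² + 14c + 30ac + 12a + 40bc + 16b)(2c - 1)(-5 - 6b)    [distributive law]
= (70c³ - 35c² + 28c² - 14c + 60ac² - 30ac + 24ac - 12a + 80bc² - 40bc + 32bc - 16b)(-5 - 6b)    [distributive law]
= (70c³ - 7c² - 14c + 60ac² - 6ac - 12a + 80bc² - 8bc - 16b)(-5 - 6b)    [combine like terms]
= -350c³ - 420bc³ + 35c² + 42bc² + 70c + 84bc - 300ac² - 360abc² + 30ac + 36abc + 60a + 72ab - 400bc² - 480b²c² + 40bc + 48b²c + 80b + 96b²    [distributive law]
= -350c³ - 420bc³ + 35c² - 358bc² + 70c + 124bc - 300ac² - 360abc² + 30ac + 36abc + 60a + 72ab - 480b²c² + 48b²c + 80b + 96b²    [combine like terms]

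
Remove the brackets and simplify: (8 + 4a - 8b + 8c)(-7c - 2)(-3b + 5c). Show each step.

(8 + 4a - 8b + 8c)(-7c - 2)(-3b + 5c)
= (-56c - 16 - 28ac - 8a + 56bc + 16b - 56c^2 - 16c)(-3b + 5c)    [distributive law]
= (-72c - 16 - 28ac - 8a + 56bc + 16b - 56c^2)(-3b + 5c)    [combine like terms]
= 216bc - 360c^2 + 48b - 80c + 84abc - 140ac^2 + 24ab - 40ac - 168b^2c + 280bc^2 - 48b^2 + 80bc + 168bc^2 - 280c^3    [distributive law]
= 296bc - 360c^2 + 48b - 80c + 84abc - 140ac^2 + 24ab - 40ac - 168b^2c + 448bc^2 - 48b^2 - 280c^3    [combine like terms]

296bc - 360c^2 + 48b - 80c + 84abc - 140ac^2 + 24ab - 40ac - 168b^2c + 448bc^2 - 48b^2 - 280c^3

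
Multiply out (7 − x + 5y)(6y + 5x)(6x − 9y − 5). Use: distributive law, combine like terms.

(7 − x + 5y)(6y + 5x)(6x − 9y − 5)
= (42y + 35x − 6xy − 5x^2 + 30y^2 + 25xy)(6x − 9y − 5)    [distributive law]
= (42y + 35x + 19xy − 5x^2 + 30y^2)(6x − 9y − 5)    [combine like terms]
= 252xy − 378y^2 − 210y + 210x^2 − 315xy − 175x + 114x^2y − 171xy^2 − 95xy − 30x^3 + 45x^2y + 25x^2 + 180xy^2 − 270y^3 − 150y^2    [distributive law]
= −158xy − 528y^2 − 210y + 235x^2 − 175x + 159x^2y + 9xy^2 − 30x^3 − 270y^3    [combine like terms]

−158xy − 528y^2 − 210y + 235x^2 − 175x + 159x^2y + 9xy^2 − 30x^3 − 270y^3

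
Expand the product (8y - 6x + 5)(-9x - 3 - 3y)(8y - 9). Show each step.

-432xy² + 270xy - 96y² + 231y - 192y³ + 432x²y - 486x² + 243x + 135

(8y - 6x + 5)(-9x - 3 - 3y)(8y - 9)
= (-72xy - 24y - 24y² + 54x² + 18x + 18xy - 45x - 15 - 15y)(8y - 9)    [distributive law]
= (-54xy - 39y - 24y² + 54x² - 27x - 15)(8y - 9)    [combine like terms]
= -432xy² + 486xy - 312y² + 351y - 192y³ + 216y² + 432x²y - 486x² - 216xy + 243x - 120y + 135    [distributive law]
= -432xy² + 270xy - 96y² + 231y - 192y³ + 432x²y - 486x² + 243x + 135    [combine like terms]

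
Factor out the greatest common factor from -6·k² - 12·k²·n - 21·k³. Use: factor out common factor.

3·k²(-2 - 4·n - 7·k)

-6·k² - 12·k²·n - 21·k³
= 3(-2·k² - 4·k²·n - 7·k³)    [factor out 3]
= 3·k²(-2 - 4·n - 7·k)    [factor out k²]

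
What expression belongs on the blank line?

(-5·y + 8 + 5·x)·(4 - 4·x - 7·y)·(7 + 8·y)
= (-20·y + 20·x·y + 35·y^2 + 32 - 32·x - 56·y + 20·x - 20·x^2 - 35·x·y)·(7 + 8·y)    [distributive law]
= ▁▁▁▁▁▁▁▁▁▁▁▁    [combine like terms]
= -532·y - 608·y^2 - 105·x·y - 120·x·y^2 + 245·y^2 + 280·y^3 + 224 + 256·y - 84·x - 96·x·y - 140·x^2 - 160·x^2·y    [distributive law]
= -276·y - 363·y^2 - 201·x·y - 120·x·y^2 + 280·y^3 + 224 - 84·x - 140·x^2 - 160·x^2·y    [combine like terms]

By combine like terms:

(-76·y - 15·x·y + 35·y^2 + 32 - 12·x - 20·x^2)·(7 + 8·y)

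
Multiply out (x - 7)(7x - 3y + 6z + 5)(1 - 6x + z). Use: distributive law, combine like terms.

(x - 7)(7x - 3y + 6z + 5)(1 - 6x + z)
= (7x^2 - 3xy + 6xz + 5x - 49x + 21y - 42z - 35)(1 - 6x + z)    [distributive law]
= (7x^2 - 3xy + 6xz - 44x + 21y - 42z - 35)(1 - 6x + z)    [combine like terms]
= 7x^2 - 42x^3 + 7x^2z - 3xy + 18x^2y - 3xyz + 6xz - 36x^2z + 6xz^2 - 44x + 264x^2 - 44xz + 21y - 126xy + 21yz - 42z + 252xz - 42z^2 - 35 + 210x - 35z    [distributive law]
= 271x^2 - 42x^3 - 29x^2z - 129xy + 18x^2y - 3xyz + 214xz + 6xz^2 + 166x + 21y + 21yz - 77z - 42z^2 - 35    [combine like terms]

271x^2 - 42x^3 - 29x^2z - 129xy + 18x^2y - 3xyz + 214xz + 6xz^2 + 166x + 21y + 21yz - 77z - 42z^2 - 35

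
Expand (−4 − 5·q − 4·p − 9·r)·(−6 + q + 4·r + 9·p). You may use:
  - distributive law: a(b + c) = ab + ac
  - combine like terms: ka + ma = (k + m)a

(−4 − 5·q − 4·p − 9·r)·(−6 + q + 4·r + 9·p)
= 24 − 4·q − 16·r − 36·p + 30·q − 5·q^2 − 20·q·r − 45·p·q + 24·p − 4·p·q − 16·p·r − 36·p^2 + 54·r − 9·q·r − 36·r^2 − 81·p·r    [distributive law]
= 24 + 26·q + 38·r − 12·p − 5·q^2 − 29·q·r − 49·p·q − 97·p·r − 36·p^2 − 36·r^2    [combine like terms]

24 + 26·q + 38·r − 12·p − 5·q^2 − 29·q·r − 49·p·q − 97·p·r − 36·p^2 − 36·r^2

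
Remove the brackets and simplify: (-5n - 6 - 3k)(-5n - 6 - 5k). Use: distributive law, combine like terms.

25n² + 60n + 40kn + 36 + 48k + 15k²

(-5n - 6 - 3k)(-5n - 6 - 5k)
= 25n² + 30n + 25kn + 30n + 36 + 30k + 15kn + 18k + 15k²    [distributive law]
= 25n² + 60n + 40kn + 36 + 48k + 15k²    [combine like terms]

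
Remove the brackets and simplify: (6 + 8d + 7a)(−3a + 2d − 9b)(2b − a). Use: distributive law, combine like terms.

18ab + 18a^2 + 24bd − 12ad − 108b^2 + 52abd + 10a^2d + 32bd^2 − 16ad^2 − 144b^2d + 21a^2b + 21a^3 − 126ab^2

(6 + 8d + 7a)(−3a + 2d − 9b)(2b − a)
= (−18a + 12d − 54b − 24ad + 16d^2 − 72bd − 21a^2 + 14ad − 63ab)(2b − a)    [distributive law]
= (−18a + 12d − 54b − 10ad + 16d^2 − 72bd − 21a^2 − 63ab)(2b − a)    [combine like terms]
= −36ab + 18a^2 + 24bd − 12ad − 108b^2 + 54ab − 20abd + 10a^2d + 32bd^2 − 16ad^2 − 144b^2d + 72abd − 42a^2b + 21a^3 − 126ab^2 + 63a^2b    [distributive law]
= 18ab + 18a^2 + 24bd − 12ad − 108b^2 + 52abd + 10a^2d + 32bd^2 − 16ad^2 − 144b^2d + 21a^2b + 21a^3 − 126ab^2    [combine like terms]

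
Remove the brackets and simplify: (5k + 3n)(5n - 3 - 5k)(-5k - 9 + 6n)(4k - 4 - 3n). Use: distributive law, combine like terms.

(5k + 3n)(5n - 3 - 5k)(-5k - 9 + 6n)(4k - 4 - 3n)
= (25kn - 15k - 25k^2 + 15n^2 - 9n - 15kn)(-5k - 9 + 6n)(4k - 4 - 3n)    [distributive law]
= (10kn - 15k - 25k^2 + 15n^2 - 9n)(-5k - 9 + 6n)(4k - 4 - 3n)    [combine like terms]
= (-50k^2n - 90kn + 60kn^2 + 75k^2 + 135k - 90kn + 125k^3 + 225k^2 - 150k^2n - 75kn^2 - 135n^2 + 90n^3 + 45kn + 81n - 54n^2)(4k - 4 - 3n)    [distributive law]
= (-200k^2n - 135kn - 15kn^2 + 300k^2 + 135k + 125k^3 - 189n^2 + 90n^3 + 81n)(4k - 4 - 3n)    [combine like terms]
= -800k^3n + 800k^2n + 600k^2n^2 - 540k^2n + 540kn + 405kn^2 - 60k^2n^2 + 60kn^2 + 45kn^3 + 1200k^3 - 1200k^2 - 900k^2n + 540k^2 - 540k - 405kn + 500k^4 - 500k^3 - 375k^3n - 756kn^2 + 756n^2 + 567n^3 + 360kn^3 - 360n^3 - 270n^4 + 324kn - 324n - 243n^2    [distributive law]
= -1175k^3n - 640k^2n + 540k^2n^2 + 459kn - 291kn^2 + 405kn^3 + 700k^3 - 660k^2 - 540k + 500k^4 + 513n^2 + 207n^3 - 270n^4 - 324n    [combine like terms]

-1175k^3n - 640k^2n + 540k^2n^2 + 459kn - 291kn^2 + 405kn^3 + 700k^3 - 660k^2 - 540k + 500k^4 + 513n^2 + 207n^3 - 270n^4 - 324n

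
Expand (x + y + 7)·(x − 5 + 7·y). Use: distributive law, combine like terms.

x^2 + 2·x + 8·x·y + 44·y + 7·y^2 − 35

(x + y + 7)·(x − 5 + 7·y)
= x^2 − 5·x + 7·x·y + x·y − 5·y + 7·y^2 + 7·x − 35 + 49·y    [distributive law]
= x^2 + 2·x + 8·x·y + 44·y + 7·y^2 − 35    [combine like terms]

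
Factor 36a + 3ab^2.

36a + 3ab^2
= 3(12a + ab^2)    [factor out 3]
= 3a(12 + b^2)    [factor out a]

3a(12 + b^2)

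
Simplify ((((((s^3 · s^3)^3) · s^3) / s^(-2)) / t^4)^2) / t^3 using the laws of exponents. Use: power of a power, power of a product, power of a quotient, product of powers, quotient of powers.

s^46t^(-11)

((((((s^3 · s^3)^3) · s^3) / s^(-2)) / t^4)^2) / t^3
= ((((((s^3 · s^3)^3) · s^3) / s^(-2))^2) / ((t^4)^2)) / t^3    [power of a quotient]
= ((((((s^3 · s^3)^3) · s^3)^2) / ((s^(-2))^2)) / ((t^4)^2)) / t^3    [power of a quotient]
= ((((((s^3 · s^3)^3)^2) · ((s^3)^2)) / ((s^(-2))^2)) / ((t^4)^2)) / t^3    [power of a product]
= (((((s^3 · s^3)^6) · ((s^3)^2)) / ((s^(-2))^2)) / ((t^4)^2)) / t^3    [power of a power]
= ((((((s^3)^6) · ((s^3)^6)) · ((s^3)^2)) / ((s^(-2))^2)) / ((t^4)^2)) / t^3    [power of a product]
= ((((s^18 · ((s^3)^6)) · ((s^3)^2)) / ((s^(-2))^2)) / ((t^4)^2)) / t^3    [power of a power]
= ((((s^18 · s^18) · ((s^3)^2)) / ((s^(-2))^2)) / ((t^4)^2)) / t^3    [power of a power]
= (((s^36 · ((s^3)^2)) / ((s^(-2))^2)) / ((t^4)^2)) / t^3    [product of powers]
= (((s^36 · s^6) / ((s^(-2))^2)) / ((t^4)^2)) / t^3    [power of a power]
= ((s^42 / ((s^(-2))^2)) / ((t^4)^2)) / t^3    [product of powers]
= ((s^42 / s^(-4)) / ((t^4)^2)) / t^3    [power of a power]
= (s^46 / ((t^4)^2)) / t^3    [quotient of powers]
= (s^46 / t^8) / t^3    [power of a power]
= s^46t^(-11)    [quotient of powers; product of powers]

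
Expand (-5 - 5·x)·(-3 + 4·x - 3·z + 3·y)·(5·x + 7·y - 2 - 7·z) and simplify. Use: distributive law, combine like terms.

(-5 - 5·x)·(-3 + 4·x - 3·z + 3·y)·(5·x + 7·y - 2 - 7·z)
= (15 - 20·x + 15·z - 15·y + 15·x - 20·x^2 + 15·x·z - 15·x·y)·(5·x + 7·y - 2 - 7·z)    [distributive law]
= (15 - 5·x + 15·z - 15·y - 20·x^2 + 15·x·z - 15·x·y)·(5·x + 7·y - 2 - 7·z)    [combine like terms]
= 75·x + 105·y - 30 - 105·z - 25·x^2 - 35·x·y + 10·x + 35·x·z + 75·x·z + 105·y·z - 30·z - 105·z^2 - 75·x·y - 105·y^2 + 30·y + 105·y·z - 100·x^3 - 140·x^2·y + 40·x^2 + 140·x^2·z + 75·x^2·z + 105·x·y·z - 30·x·z - 105·x·z^2 - 75·x^2·y - 105·x·y^2 + 30·x·y + 105·x·y·z    [distributive law]
= 85·x + 135·y - 30 - 135·z + 15·x^2 - 80·x·y + 80·x·z + 210·y·z - 105·z^2 - 105·y^2 - 100·x^3 - 215·x^2·y + 215·x^2·z + 210·x·y·z - 105·x·z^2 - 105·x·y^2    [combine like terms]

85·x + 135·y - 30 - 135·z + 15·x^2 - 80·x·y + 80·x·z + 210·y·z - 105·z^2 - 105·y^2 - 100·x^3 - 215·x^2·y + 215·x^2·z + 210·x·y·z - 105·x·z^2 - 105·x·y^2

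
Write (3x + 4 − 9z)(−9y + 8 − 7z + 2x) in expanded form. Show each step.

−27xy + 32x − 39xz + 6x² − 36y + 32 − 100z + 81yz + 63z²

(3x + 4 − 9z)(−9y + 8 − 7z + 2x)
= −27xy + 24x − 21xz + 6x² − 36y + 32 − 28z + 8x + 81yz − 72z + 63z² − 18xz    [distributive law]
= −27xy + 32x − 39xz + 6x² − 36y + 32 − 100z + 81yz + 63z²    [combine like terms]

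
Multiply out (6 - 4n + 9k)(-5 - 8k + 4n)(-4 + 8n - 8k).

120 - 416n + 612k - 1368kn + 1032k² + 416n² + 672kn² - 1120k²n - 128n³ + 576k³

(6 - 4n + 9k)(-5 - 8k + 4n)(-4 + 8n - 8k)
= (-30 - 48k + 24n + 20n + 32kn - 16n² - 45k - 72k² + 36kn)(-4 + 8n - 8k)    [distributive law]
= (-30 - 93k + 44n + 68kn - 16n² - 72k²)(-4 + 8n - 8k)    [combine like terms]
= 120 - 240n + 240k + 372k - 744kn + 744k² - 176n + 352n² - 352kn - 272kn + 544kn² - 544k²n + 64n² - 128n³ + 128kn² + 288k² - 576k²n + 576k³    [distributive law]
= 120 - 416n + 612k - 1368kn + 1032k² + 416n² + 672kn² - 1120k²n - 128n³ + 576k³    [combine like terms]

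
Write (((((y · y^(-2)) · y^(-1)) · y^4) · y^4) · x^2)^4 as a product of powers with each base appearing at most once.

(((((y · y^(-2)) · y^(-1)) · y^4) · y^4) · x^2)^4
= (((((y · y^(-2)) · y^(-1)) · y^4) · y^4)^4) · ((x^2)^4)    [power of a product]
= (((((y · y^(-2)) · y^(-1)) · y^4)^4) · ((y^4)^4)) · ((x^2)^4)    [power of a product]
= (((((y · y^(-2)) · y^(-1))^4) · ((y^4)^4)) · ((y^4)^4)) · ((x^2)^4)    [power of a product]
= (((((y · y^(-2))^4) · ((y^(-1))^4)) · ((y^4)^4)) · ((y^4)^4)) · ((x^2)^4)    [power of a product]
= (((((y^4) · ((y^(-2))^4)) · ((y^(-1))^4)) · ((y^4)^4)) · ((y^4)^4)) · ((x^2)^4)    [power of a product]
= ((((y^4 · y^(-8)) · ((y^(-1))^4)) · ((y^4)^4)) · ((y^4)^4)) · ((x^2)^4)    [power of a power]
= (((y^(-4) · ((y^(-1))^4)) · ((y^4)^4)) · ((y^4)^4)) · ((x^2)^4)    [product of powers]
= (((y^(-4) · y^(-4)) · ((y^4)^4)) · ((y^4)^4)) · ((x^2)^4)    [power of a power]
= ((y^(-8) · ((y^4)^4)) · ((y^4)^4)) · ((x^2)^4)    [product of powers]
= ((y^(-8) · y^16) · ((y^4)^4)) · ((x^2)^4)    [power of a power]
= (y^8 · ((y^4)^4)) · ((x^2)^4)    [product of powers]
= (y^8 · y^16) · ((x^2)^4)    [power of a power]
= y^24 · ((x^2)^4)    [product of powers]
= y^24 · x^8    [power of a power]
= x^8·y^24    [rearrange]

x^8·y^24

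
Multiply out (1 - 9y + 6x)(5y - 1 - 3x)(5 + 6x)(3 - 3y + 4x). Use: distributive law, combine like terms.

225y - 885y^2 + 1540xy - 2817xy^2 + 2934x^2y - 15 - 173x - 636x^2 - 900x^3 + 675y^3 + 810xy^3 - 2106x^2y^2 + 1692x^3y - 432x^4

(1 - 9y + 6x)(5y - 1 - 3x)(5 + 6x)(3 - 3y + 4x)
= (5y - 1 - 3x - 45y^2 + 9y + 27xy + 30xy - 6x - 18x^2)(5 + 6x)(3 - 3y + 4x)    [distributive law]
= (14y - 1 - 9x - 45y^2 + 57xy - 18x^2)(5 + 6x)(3 - 3y + 4x)    [combine like terms]
= (70y + 84xy - 5 - 6x - 45x - 54x^2 - 225y^2 - 270xy^2 + 285xy + 342x^2y - 90x^2 - 108x^3)(3 - 3y + 4x)    [distributive law]
= (70y + 369xy - 5 - 51x - 144x^2 - 225y^2 - 270xy^2 + 342x^2y - 108x^3)(3 - 3y + 4x)    [combine like terms]
= 210y - 210y^2 + 280xy + 1107xy - 1107xy^2 + 1476x^2y - 15 + 15y - 20x - 153x + 153xy - 204x^2 - 432x^2 + 432x^2y - 576x^3 - 675y^2 + 675y^3 - 900xy^2 - 810xy^2 + 810xy^3 - 1080x^2y^2 + 1026x^2y - 1026x^2y^2 + 1368x^3y - 324x^3 + 324x^3y - 432x^4    [distributive law]
= 225y - 885y^2 + 1540xy - 2817xy^2 + 2934x^2y - 15 - 173x - 636x^2 - 900x^3 + 675y^3 + 810xy^3 - 2106x^2y^2 + 1692x^3y - 432x^4    [combine like terms]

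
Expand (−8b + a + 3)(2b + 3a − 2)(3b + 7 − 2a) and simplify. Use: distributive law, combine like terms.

(−8b + a + 3)(2b + 3a − 2)(3b + 7 − 2a)
= (−16b^2 − 24ab + 16b + 2ab + 3a^2 − 2a + 6b + 9a − 6)(3b + 7 − 2a)    [distributive law]
= (−16b^2 − 22ab + 22b + 3a^2 + 7a − 6)(3b + 7 − 2a)    [combine like terms]
= −48b^3 − 112b^2 + 32ab^2 − 66ab^2 − 154ab + 44a^2b + 66b^2 + 154b − 44ab + 9a^2b + 21a^2 − 6a^3 + 21ab + 49a − 14a^2 − 18b − 42 + 12a    [distributive law]
= −48b^3 − 46b^2 − 34ab^2 − 177ab + 53a^2b + 136b + 7a^2 − 6a^3 + 61a − 42    [combine like terms]

−48b^3 − 46b^2 − 34ab^2 − 177ab + 53a^2b + 136b + 7a^2 − 6a^3 + 61a − 42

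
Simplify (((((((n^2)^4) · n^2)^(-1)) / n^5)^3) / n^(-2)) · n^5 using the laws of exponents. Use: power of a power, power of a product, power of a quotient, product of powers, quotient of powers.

n^(-38)

(((((((n^2)^4) · n^2)^(-1)) / n^5)^3) / n^(-2)) · n^5
= (((((((n^2)^4) · n^2)^(-1))^3) / ((n^5)^3)) / n^(-2)) · n^5    [power of a quotient]
= ((((((n^2)^4) · n^2)^(-3)) / ((n^5)^3)) / n^(-2)) · n^5    [power of a power]
= ((((((n^2)^4)^(-3)) · ((n^2)^(-3))) / ((n^5)^3)) / n^(-2)) · n^5    [power of a product]
= (((((n^2)^(-12)) · ((n^2)^(-3))) / ((n^5)^3)) / n^(-2)) · n^5    [power of a power]
= (((n^(-24) · ((n^2)^(-3))) / ((n^5)^3)) / n^(-2)) · n^5    [power of a power]
= (((n^(-24) · n^(-6)) / ((n^5)^3)) / n^(-2)) · n^5    [power of a power]
= ((n^(-30) / ((n^5)^3)) / n^(-2)) · n^5    [product of powers]
= ((n^(-30) / n^15) / n^(-2)) · n^5    [power of a power]
= (n^(-45) / n^(-2)) · n^5    [quotient of powers]
= n^(-43) · n^5    [quotient of powers]
= n^(-38)    [product of powers]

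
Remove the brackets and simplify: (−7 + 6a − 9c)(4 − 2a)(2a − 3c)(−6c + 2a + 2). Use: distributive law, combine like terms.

(−7 + 6a − 9c)(4 − 2a)(2a − 3c)(−6c + 2a + 2)
= (−28 + 14a + 24a − 12a^2 − 36c + 18ac)(2a − 3c)(−6c + 2a + 2)    [distributive law]
= (−28 + 38a − 12a^2 − 36c + 18ac)(2a − 3c)(−6c + 2a + 2)    [combine like terms]
= (−56a + 84c + 76a^2 − 114ac − 24a^3 + 36a^2c − 72ac + 108c^2 + 36a^2c − 54ac^2)(−6c + 2a + 2)    [distributive law]
= (−56a + 84c + 76a^2 − 186ac − 24a^3 + 72a^2c + 108c^2 − 54ac^2)(−6c + 2a + 2)    [combine like terms]
= 336ac − 112a^2 − 112a − 504c^2 + 168ac + 168c − 456a^2c + 152a^3 + 152a^2 + 1116ac^2 − 372a^2c − 372ac + 144a^3c − 48a^4 − 48a^3 − 432a^2c^2 + 144a^3c + 144a^2c − 648c^3 + 216ac^2 + 216c^2 + 324ac^3 − 108a^2c^2 − 108ac^2    [distributive law]
= 132ac + 40a^2 − 112a − 288c^2 + 168c − 684a^2c + 104a^3 + 1224ac^2 + 288a^3c − 48a^4 − 540a^2c^2 − 648c^3 + 324ac^3    [combine like terms]

132ac + 40a^2 − 112a − 288c^2 + 168c − 684a^2c + 104a^3 + 1224ac^2 + 288a^3c − 48a^4 − 540a^2c^2 − 648c^3 + 324ac^3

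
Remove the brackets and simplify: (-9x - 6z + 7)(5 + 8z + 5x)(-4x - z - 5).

265x^2 + 416xz - 90x + 453x^2z + 294xz^2 + 180x^3 + 214z^2 - 165z + 48z^3 - 175

(-9x - 6z + 7)(5 + 8z + 5x)(-4x - z - 5)
= (-45x - 72xz - 45x^2 - 30z - 48z^2 - 30xz + 35 + 56z + 35x)(-4x - z - 5)    [distributive law]
= (-10x - 102xz - 45x^2 + 26z - 48z^2 + 35)(-4x - z - 5)    [combine like terms]
= 40x^2 + 10xz + 50x + 408x^2z + 102xz^2 + 510xz + 180x^3 + 45x^2z + 225x^2 - 104xz - 26z^2 - 130z + 192xz^2 + 48z^3 + 240z^2 - 140x - 35z - 175    [distributive law]
= 265x^2 + 416xz - 90x + 453x^2z + 294xz^2 + 180x^3 + 214z^2 - 165z + 48z^3 - 175    [combine like terms]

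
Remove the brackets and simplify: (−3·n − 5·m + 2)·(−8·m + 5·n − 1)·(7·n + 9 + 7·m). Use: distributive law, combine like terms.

−112·m·n² + 5·m·n + 273·m²·n − 105·n³ − 44·n² + 103·n + 283·m² + 280·m³ − 113·m − 18

(−3·n − 5·m + 2)·(−8·m + 5·n − 1)·(7·n + 9 + 7·m)
= (24·m·n − 15·n² + 3·n + 40·m² − 25·m·n + 5·m − 16·m + 10·n − 2)·(7·n + 9 + 7·m)    [distributive law]
= (−m·n − 15·n² + 13·n + 40·m² − 11·m − 2)·(7·n + 9 + 7·m)    [combine like terms]
= −7·m·n² − 9·m·n − 7·m²·n − 105·n³ − 135·n² − 105·m·n² + 91·n² + 117·n + 91·m·n + 280·m²·n + 360·m² + 280·m³ − 77·m·n − 99·m − 77·m² − 14·n − 18 − 14·m    [distributive law]
= −112·m·n² + 5·m·n + 273·m²·n − 105·n³ − 44·n² + 103·n + 283·m² + 280·m³ − 113·m − 18    [combine like terms]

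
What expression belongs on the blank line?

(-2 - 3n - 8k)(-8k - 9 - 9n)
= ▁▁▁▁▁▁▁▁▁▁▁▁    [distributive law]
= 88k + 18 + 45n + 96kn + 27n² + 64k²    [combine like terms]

By distributive law:

16k + 18 + 18n + 24kn + 27n + 27n² + 64k² + 72k + 72kn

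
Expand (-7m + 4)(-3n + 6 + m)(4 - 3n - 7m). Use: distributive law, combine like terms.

(-7m + 4)(-3n + 6 + m)(4 - 3n - 7m)
= (21mn - 42m - 7m^2 - 12n + 24 + 4m)(4 - 3n - 7m)    [distributive law]
= (21mn - 38m - 7m^2 - 12n + 24)(4 - 3n - 7m)    [combine like terms]
= 84mn - 63mn^2 - 147m^2n - 152m + 114mn + 266m^2 - 28m^2 + 21m^2n + 49m^3 - 48n + 36n^2 + 84mn + 96 - 72n - 168m    [distributive law]
= 282mn - 63mn^2 - 126m^2n - 320m + 238m^2 + 49m^3 - 120n + 36n^2 + 96    [combine like terms]

282mn - 63mn^2 - 126m^2n - 320m + 238m^2 + 49m^3 - 120n + 36n^2 + 96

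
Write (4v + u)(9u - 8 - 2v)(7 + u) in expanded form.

(4v + u)(9u - 8 - 2v)(7 + u)
= (36uv - 32v - 8v^2 + 9u^2 - 8u - 2uv)(7 + u)    [distributive law]
= (34uv - 32v - 8v^2 + 9u^2 - 8u)(7 + u)    [combine like terms]
= 238uv + 34u^2v - 224v - 32uv - 56v^2 - 8uv^2 + 63u^2 + 9u^3 - 56u - 8u^2    [distributive law]
= 206uv + 34u^2v - 224v - 56v^2 - 8uv^2 + 55u^2 + 9u^3 - 56u    [combine like terms]

206uv + 34u^2v - 224v - 56v^2 - 8uv^2 + 55u^2 + 9u^3 - 56u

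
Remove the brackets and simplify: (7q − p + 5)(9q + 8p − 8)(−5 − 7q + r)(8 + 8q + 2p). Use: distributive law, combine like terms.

776q^2 − 5432q^3 − 7676pq^2 − 3528q^4 − 3514pq^3 + 416q^2r + 504q^3r + 502pq^2r − 5818pq − 374p^2q − 210p^2q^2 + 738pqr + 30p^2qr + 4280q − 408qr − 160p^2 + 80p^3 + 112p^3q + 32p^2r − 16p^3r − 1520p + 304pr + 1600 − 320r

(7q − p + 5)(9q + 8p − 8)(−5 − 7q + r)(8 + 8q + 2p)
= (63q^2 + 56pq − 56q − 9pq − 8p^2 + 8p + 45q + 40p − 40)(−5 − 7q + r)(8 + 8q + 2p)    [distributive law]
= (63q^2 + 47pq − 11q − 8p^2 + 48p − 40)(−5 − 7q + r)(8 + 8q + 2p)    [combine like terms]
= (−315q^2 − 441q^3 + 63q^2r − 235pq − 329pq^2 + 47pqr + 55q + 77q^2 − 11qr + 40p^2 + 56p^2q − 8p^2r − 240p − 336pq + 48pr + 200 + 280q − 40r)(8 + 8q + 2p)    [distributive law]
= (−238q^2 − 441q^3 + 63q^2r − 571pq − 329pq^2 + 47pqr + 335q − 11qr + 40p^2 + 56p^2q − 8p^2r − 240p + 48pr + 200 − 40r)(8 + 8q + 2p)    [combine like terms]
= −1904q^2 − 1904q^3 − 476pq^2 − 3528q^3 − 3528q^4 − 882pq^3 + 504q^2r + 504q^3r + 126pq^2r − 4568pq − 4568pq^2 − 1142p^2q − 2632pq^2 − 2632pq^3 − 658p^2q^2 + 376pqr + 376pq^2r + 94p^2qr + 2680q + 2680q^2 + 670pq − 88qr − 88q^2r − 22pqr + 320p^2 + 320p^2q + 80p^3 + 448p^2q + 448p^2q^2 + 112p^3q − 64p^2r − 64p^2qr − 16p^3r − 1920p − 1920pq − 480p^2 + 384pr + 384pqr + 96p^2r + 1600 + 1600q + 400p − 320r − 320qr − 80pr    [distributive law]
= 776q^2 − 5432q^3 − 7676pq^2 − 3528q^4 − 3514pq^3 + 416q^2r + 504q^3r + 502pq^2r − 5818pq − 374p^2q − 210p^2q^2 + 738pqr + 30p^2qr + 4280q − 408qr − 160p^2 + 80p^3 + 112p^3q + 32p^2r − 16p^3r − 1520p + 304pr + 1600 − 320r    [combine like terms]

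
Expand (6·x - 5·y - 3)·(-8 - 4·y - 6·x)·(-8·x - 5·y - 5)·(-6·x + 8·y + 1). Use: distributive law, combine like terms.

(6·x - 5·y - 3)·(-8 - 4·y - 6·x)·(-8·x - 5·y - 5)·(-6·x + 8·y + 1)
= (-48·x - 24·x·y - 36·x^2 + 40·y + 20·y^2 + 30·x·y + 24 + 12·y + 18·x)·(-8·x - 5·y - 5)·(-6·x + 8·y + 1)    [distributive law]
= (-30·x + 6·x·y - 36·x^2 + 52·y + 20·y^2 + 24)·(-8·x - 5·y - 5)·(-6·x + 8·y + 1)    [combine like terms]
= (240·x^2 + 150·x·y + 150·x - 48·x^2·y - 30·x·y^2 - 30·x·y + 288·x^3 + 180·x^2·y + 180·x^2 - 416·x·y - 260·y^2 - 260·y - 160·x·y^2 - 100·y^3 - 100·y^2 - 192·x - 120·y - 120)·(-6·x + 8·y + 1)    [distributive law]
= (420·x^2 - 296·x·y - 42·x + 132·x^2·y - 190·x·y^2 + 288·x^3 - 360·y^2 - 380·y - 100·y^3 - 120)·(-6·x + 8·y + 1)    [combine like terms]
= -2520·x^3 + 3360·x^2·y + 420·x^2 + 1776·x^2·y - 2368·x·y^2 - 296·x·y + 252·x^2 - 336·x·y - 42·x - 792·x^3·y + 1056·x^2·y^2 + 132·x^2·y + 1140·x^2·y^2 - 1520·x·y^3 - 190·x·y^2 - 1728·x^4 + 2304·x^3·y + 288·x^3 + 2160·x·y^2 - 2880·y^3 - 360·y^2 + 2280·x·y - 3040·y^2 - 380·y + 600·x·y^3 - 800·y^4 - 100·y^3 + 720·x - 960·y - 120    [distributive law]
= -2232·x^3 + 5268·x^2·y + 672·x^2 - 398·x·y^2 + 1648·x·y + 678·x + 1512·x^3·y + 2196·x^2·y^2 - 920·x·y^3 - 1728·x^4 - 2980·y^3 - 3400·y^2 - 1340·y - 800·y^4 - 120    [combine like terms]

-2232·x^3 + 5268·x^2·y + 672·x^2 - 398·x·y^2 + 1648·x·y + 678·x + 1512·x^3·y + 2196·x^2·y^2 - 920·x·y^3 - 1728·x^4 - 2980·y^3 - 3400·y^2 - 1340·y - 800·y^4 - 120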